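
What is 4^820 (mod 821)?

1

4^1 ≡ 4 (mod 821)
4^2 ≡ 4^2 = 16 ≡ 16 (mod 821)
4^4 ≡ 16^2 = 256 ≡ 256 (mod 821)
4^8 ≡ 256^2 = 65536 ≡ 677 (mod 821)
4^16 ≡ 677^2 = 458329 ≡ 211 (mod 821)
4^32 ≡ 211^2 = 44521 ≡ 187 (mod 821)
4^64 ≡ 187^2 = 34969 ≡ 487 (mod 821)
4^128 ≡ 487^2 = 237169 ≡ 721 (mod 821)
4^256 ≡ 721^2 = 519841 ≡ 148 (mod 821)
4^512 ≡ 148^2 = 21904 ≡ 558 (mod 821)
820 = 512 + 256 + 32 + 16 + 4 in binary powers of 2.
So 4^820 ≡ 558 · 148 · 187 · 211 · 256 ≡ 1 (mod 821).
Since the result is 1, base 4 gives no evidence that 821 is composite.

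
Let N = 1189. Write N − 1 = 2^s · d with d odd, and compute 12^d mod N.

1189 − 1 = 1188 = 2^2 · 297, so d = 297.
12^1 ≡ 12 (mod 1189)
12^2 ≡ 12^2 = 144 ≡ 144 (mod 1189)
12^4 ≡ 144^2 = 20736 ≡ 523 (mod 1189)
12^8 ≡ 523^2 = 273529 ≡ 59 (mod 1189)
12^16 ≡ 59^2 = 3481 ≡ 1103 (mod 1189)
12^32 ≡ 1103^2 = 1216609 ≡ 262 (mod 1189)
12^64 ≡ 262^2 = 68644 ≡ 871 (mod 1189)
12^128 ≡ 871^2 = 758641 ≡ 59 (mod 1189)
12^256 ≡ 59^2 = 3481 ≡ 1103 (mod 1189)
297 = 256 + 32 + 8 + 1 in binary powers of 2.
So 12^297 ≡ 1103 · 262 · 59 · 12 ≡ 157 (mod 1189).
Squaring chain: 157 → 869; never reaches −1, so base 12 is a Miller–Rabin witness that 1189 is composite.

157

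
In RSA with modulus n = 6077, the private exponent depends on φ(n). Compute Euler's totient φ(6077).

Factor: 6077 = 59 · 103.
φ(6077) = (59−1) · (103−1) = 58 · 102 = 5916.

5916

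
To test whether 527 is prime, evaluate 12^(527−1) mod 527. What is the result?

236

12^1 ≡ 12 (mod 527)
12^2 ≡ 12^2 = 144 ≡ 144 (mod 527)
12^4 ≡ 144^2 = 20736 ≡ 183 (mod 527)
12^8 ≡ 183^2 = 33489 ≡ 288 (mod 527)
12^16 ≡ 288^2 = 82944 ≡ 205 (mod 527)
12^32 ≡ 205^2 = 42025 ≡ 392 (mod 527)
12^64 ≡ 392^2 = 153664 ≡ 307 (mod 527)
12^128 ≡ 307^2 = 94249 ≡ 443 (mod 527)
12^256 ≡ 443^2 = 196249 ≡ 205 (mod 527)
12^512 ≡ 205^2 = 42025 ≡ 392 (mod 527)
526 = 512 + 8 + 4 + 2 in binary powers of 2.
So 12^526 ≡ 392 · 288 · 183 · 144 ≡ 236 (mod 527).
Since 236 ≠ 1, base 12 is a Fermat witness: 527 is composite.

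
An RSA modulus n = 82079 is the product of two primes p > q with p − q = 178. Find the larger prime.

Since p = q + 178, we have 82079 = q(q + 178), so q² + 178q − 82079 = 0.
Discriminant: 178² + 4·82079 = 31684 + 328316 = 360000; √360000 = 600.
q = (−178 + 600)/2 = 211, and p = q + 178 = 389.
Check: 211 · 389 = 82079.

389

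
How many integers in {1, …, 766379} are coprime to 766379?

741312

Factor: 766379 = 79 · 89 · 109.
φ(766379) = (79−1) · (89−1) · (109−1) = 78 · 88 · 108 = 741312.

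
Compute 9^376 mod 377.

256

9^1 ≡ 9 (mod 377)
9^2 ≡ 9^2 = 81 ≡ 81 (mod 377)
9^4 ≡ 81^2 = 6561 ≡ 152 (mod 377)
9^8 ≡ 152^2 = 23104 ≡ 107 (mod 377)
9^16 ≡ 107^2 = 11449 ≡ 139 (mod 377)
9^32 ≡ 139^2 = 19321 ≡ 94 (mod 377)
9^64 ≡ 94^2 = 8836 ≡ 165 (mod 377)
9^128 ≡ 165^2 = 27225 ≡ 81 (mod 377)
9^256 ≡ 81^2 = 6561 ≡ 152 (mod 377)
376 = 256 + 64 + 32 + 16 + 8 in binary powers of 2.
So 9^376 ≡ 152 · 165 · 94 · 139 · 107 ≡ 256 (mod 377).
Since 256 ≠ 1, base 9 is a Fermat witness: 377 is composite.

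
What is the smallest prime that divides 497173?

497173 is odd.
Digit sum 31, not divisible by 3.
Ends in 3: not divisible by 5.
7: 497173 = 7·71024 + 5
11: 497173 = 11·45197 + 6
13: 497173 = 13·38244 + 1
17: 497173 = 17·29245 + 8
19: 497173 = 19·26167

19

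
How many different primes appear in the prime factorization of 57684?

57684 = 2^2 · 14421
14421 = 3 · 4807
4807 = 11 · 437
437 = 19 · 23
57684 = 2^2 · 3 · 11 · 19 · 23, which has 5 distinct prime factors.

5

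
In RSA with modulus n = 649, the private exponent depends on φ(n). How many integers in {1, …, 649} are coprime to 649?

580

Factor: 649 = 11 · 59.
φ(649) = (11−1) · (59−1) = 10 · 58 = 580.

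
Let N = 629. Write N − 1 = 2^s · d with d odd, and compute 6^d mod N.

629 − 1 = 628 = 2^2 · 157, so d = 157.
6^1 ≡ 6 (mod 629)
6^2 ≡ 6^2 = 36 ≡ 36 (mod 629)
6^4 ≡ 36^2 = 1296 ≡ 38 (mod 629)
6^8 ≡ 38^2 = 1444 ≡ 186 (mod 629)
6^16 ≡ 186^2 = 34596 ≡ 1 (mod 629)
6^32 ≡ 1^2 = 1 ≡ 1 (mod 629)
6^64 ≡ 1^2 = 1 ≡ 1 (mod 629)
6^128 ≡ 1^2 = 1 ≡ 1 (mod 629)
157 = 128 + 16 + 8 + 4 + 1 in binary powers of 2.
So 6^157 ≡ 1 · 1 · 186 · 38 · 6 ≡ 265 (mod 629).
Squaring chain: 265 → 406; never reaches −1, so base 6 is a Miller–Rabin witness that 629 is composite.

265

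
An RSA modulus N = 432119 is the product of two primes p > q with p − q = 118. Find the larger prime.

719

Since p = q + 118, we have 432119 = q(q + 118), so q² + 118q − 432119 = 0.
Discriminant: 118² + 4·432119 = 13924 + 1728476 = 1742400; √1742400 = 1320.
q = (−118 + 1320)/2 = 601, and p = q + 118 = 719.
Check: 601 · 719 = 432119.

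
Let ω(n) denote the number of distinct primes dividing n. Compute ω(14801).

14801 = 19^2 · 41
14801 = 19^2 · 41, which has 2 distinct prime factors.

2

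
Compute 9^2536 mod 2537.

271

9^1 ≡ 9 (mod 2537)
9^2 ≡ 9^2 = 81 ≡ 81 (mod 2537)
9^4 ≡ 81^2 = 6561 ≡ 1487 (mod 2537)
9^8 ≡ 1487^2 = 2211169 ≡ 1442 (mod 2537)
9^16 ≡ 1442^2 = 2079364 ≡ 1561 (mod 2537)
9^32 ≡ 1561^2 = 2436721 ≡ 1201 (mod 2537)
9^64 ≡ 1201^2 = 1442401 ≡ 1385 (mod 2537)
9^128 ≡ 1385^2 = 1918225 ≡ 253 (mod 2537)
9^256 ≡ 253^2 = 64009 ≡ 584 (mod 2537)
9^512 ≡ 584^2 = 341056 ≡ 1098 (mod 2537)
9^1024 ≡ 1098^2 = 1205604 ≡ 529 (mod 2537)
9^2048 ≡ 529^2 = 279841 ≡ 771 (mod 2537)
2536 = 2048 + 256 + 128 + 64 + 32 + 8 in binary powers of 2.
So 9^2536 ≡ 771 · 584 · 253 · 1385 · 1201 · 1442 ≡ 271 (mod 2537).
Since 271 ≠ 1, base 9 is a Fermat witness: 2537 is composite.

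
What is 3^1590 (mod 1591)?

322

3^1 ≡ 3 (mod 1591)
3^2 ≡ 3^2 = 9 ≡ 9 (mod 1591)
3^4 ≡ 9^2 = 81 ≡ 81 (mod 1591)
3^8 ≡ 81^2 = 6561 ≡ 197 (mod 1591)
3^16 ≡ 197^2 = 38809 ≡ 625 (mod 1591)
3^32 ≡ 625^2 = 390625 ≡ 830 (mod 1591)
3^64 ≡ 830^2 = 688900 ≡ 1588 (mod 1591)
3^128 ≡ 1588^2 = 2521744 ≡ 9 (mod 1591)
3^256 ≡ 9^2 = 81 ≡ 81 (mod 1591)
3^512 ≡ 81^2 = 6561 ≡ 197 (mod 1591)
3^1024 ≡ 197^2 = 38809 ≡ 625 (mod 1591)
1590 = 1024 + 512 + 32 + 16 + 4 + 2 in binary powers of 2.
So 3^1590 ≡ 625 · 197 · 830 · 625 · 81 · 9 ≡ 322 (mod 1591).
Since 322 ≠ 1, base 3 is a Fermat witness: 1591 is composite.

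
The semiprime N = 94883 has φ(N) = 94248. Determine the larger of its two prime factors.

397

φ(n) = (p−1)(q−1) = n − (p+q) + 1, so p + q = 94883 − 94248 + 1 = 636.
p and q are the roots of t² − 636t + 94883 = 0.
Discriminant: 636² − 4·94883 = 404496 − 379532 = 24964; √24964 = 158.
q = (636 − 158)/2 = 239, p = (636 + 158)/2 = 397.
Check: 239 · 397 = 94883.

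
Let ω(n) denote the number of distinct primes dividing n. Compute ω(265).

2

265 = 5 · 53
265 = 5 · 53, which has 2 distinct prime factors.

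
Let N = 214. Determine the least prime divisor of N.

214 is even: 2 divides it.

2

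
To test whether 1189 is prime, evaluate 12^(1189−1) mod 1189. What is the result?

12^1 ≡ 12 (mod 1189)
12^2 ≡ 12^2 = 144 ≡ 144 (mod 1189)
12^4 ≡ 144^2 = 20736 ≡ 523 (mod 1189)
12^8 ≡ 523^2 = 273529 ≡ 59 (mod 1189)
12^16 ≡ 59^2 = 3481 ≡ 1103 (mod 1189)
12^32 ≡ 1103^2 = 1216609 ≡ 262 (mod 1189)
12^64 ≡ 262^2 = 68644 ≡ 871 (mod 1189)
12^128 ≡ 871^2 = 758641 ≡ 59 (mod 1189)
12^256 ≡ 59^2 = 3481 ≡ 1103 (mod 1189)
12^512 ≡ 1103^2 = 1216609 ≡ 262 (mod 1189)
12^1024 ≡ 262^2 = 68644 ≡ 871 (mod 1189)
1188 = 1024 + 128 + 32 + 4 in binary powers of 2.
So 12^1188 ≡ 871 · 59 · 262 · 523 ≡ 146 (mod 1189).
Since 146 ≠ 1, base 12 is a Fermat witness: 1189 is composite.

146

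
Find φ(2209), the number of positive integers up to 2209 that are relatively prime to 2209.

2162

Factor: 2209 = 47^2.
φ(2209) = 47^1·(47−1) = 2162.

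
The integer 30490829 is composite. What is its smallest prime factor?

67

30490829 is odd.
Digit sum 35, not divisible by 3.
Ends in 9: not divisible by 5.
7: 30490829 = 7·4355832 + 5
11: 30490829 = 11·2771893 + 6
13: 30490829 = 13·2345448 + 5
17: 30490829 = 17·1793578 + 3
19: 30490829 = 19·1604780 + 9
23: 30490829 = 23·1325688 + 5
29: 30490829 = 29·1051407 + 26
31: 30490829 = 31·983575 + 4
37: 30490829 = 37·824076 + 17
41: 30490829 = 41·743678 + 31
43: 30490829 = 43·709089 + 2
47: 30490829 = 47·648741 + 2
53: 30490829 = 53·575298 + 35
59: 30490829 = 59·516793 + 42
61: 30490829 = 61·499849 + 40
67: 30490829 = 67·455087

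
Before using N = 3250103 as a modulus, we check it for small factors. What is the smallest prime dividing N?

67

3250103 is odd.
Digit sum 14, not divisible by 3.
Ends in 3: not divisible by 5.
7: 3250103 = 7·464300 + 3
11: 3250103 = 11·295463 + 10
13: 3250103 = 13·250007 + 12
17: 3250103 = 17·191182 + 9
19: 3250103 = 19·171058 + 1
23: 3250103 = 23·141308 + 19
29: 3250103 = 29·112072 + 15
31: 3250103 = 31·104842 + 1
37: 3250103 = 37·87840 + 23
41: 3250103 = 41·79270 + 33
43: 3250103 = 43·75583 + 34
47: 3250103 = 47·69151 + 6
53: 3250103 = 53·61322 + 37
59: 3250103 = 59·55086 + 29
61: 3250103 = 61·53280 + 23
67: 3250103 = 67·48509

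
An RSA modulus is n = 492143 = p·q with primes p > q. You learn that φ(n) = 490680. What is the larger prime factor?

941

φ(n) = (p−1)(q−1) = n − (p+q) + 1, so p + q = 492143 − 490680 + 1 = 1464.
p and q are the roots of t² − 1464t + 492143 = 0.
Discriminant: 1464² − 4·492143 = 2143296 − 1968572 = 174724; √174724 = 418.
q = (1464 − 418)/2 = 523, p = (1464 + 418)/2 = 941.
Check: 523 · 941 = 492143.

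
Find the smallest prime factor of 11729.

11729 is odd.
Digit sum 20, not divisible by 3.
Ends in 9: not divisible by 5.
7: 11729 = 7·1675 + 4
11: 11729 = 11·1066 + 3
13: 11729 = 13·902 + 3
17: 11729 = 17·689 + 16
19: 11729 = 19·617 + 6
23: 11729 = 23·509 + 22
29: 11729 = 29·404 + 13
31: 11729 = 31·378 + 11
37: 11729 = 37·317

37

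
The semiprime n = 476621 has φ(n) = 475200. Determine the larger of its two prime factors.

881

φ(n) = (p−1)(q−1) = n − (p+q) + 1, so p + q = 476621 − 475200 + 1 = 1422.
p and q are the roots of t² − 1422t + 476621 = 0.
Discriminant: 1422² − 4·476621 = 2022084 − 1906484 = 115600; √115600 = 340.
q = (1422 − 340)/2 = 541, p = (1422 + 340)/2 = 881.
Check: 541 · 881 = 476621.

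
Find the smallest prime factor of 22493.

22493 is odd.
Digit sum 20, not divisible by 3.
Ends in 3: not divisible by 5.
7: 22493 = 7·3213 + 2
11: 22493 = 11·2044 + 9
13: 22493 = 13·1730 + 3
17: 22493 = 17·1323 + 2
19: 22493 = 19·1183 + 16
23: 22493 = 23·977 + 22
29: 22493 = 29·775 + 18
31: 22493 = 31·725 + 18
37: 22493 = 37·607 + 34
41: 22493 = 41·548 + 25
43: 22493 = 43·523 + 4
47: 22493 = 47·478 + 27
53: 22493 = 53·424 + 21
59: 22493 = 59·381 + 14
61: 22493 = 61·368 + 45
67: 22493 = 67·335 + 48
71: 22493 = 71·316 + 57
73: 22493 = 73·308 + 9
79: 22493 = 79·284 + 57
83: 22493 = 83·271

83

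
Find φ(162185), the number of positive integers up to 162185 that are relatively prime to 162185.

128304

Factor: 162185 = 5 · 163 · 199.
φ(162185) = (5−1) · (163−1) · (199−1) = 4 · 162 · 198 = 128304.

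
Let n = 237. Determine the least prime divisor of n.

237 is odd.
Digit sum 12, divisible by 3.

3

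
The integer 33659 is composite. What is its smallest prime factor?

97

33659 is odd.
Digit sum 26, not divisible by 3.
Ends in 9: not divisible by 5.
7: 33659 = 7·4808 + 3
11: 33659 = 11·3059 + 10
13: 33659 = 13·2589 + 2
17: 33659 = 17·1979 + 16
19: 33659 = 19·1771 + 10
23: 33659 = 23·1463 + 10
29: 33659 = 29·1160 + 19
31: 33659 = 31·1085 + 24
37: 33659 = 37·909 + 26
41: 33659 = 41·820 + 39
43: 33659 = 43·782 + 33
47: 33659 = 47·716 + 7
53: 33659 = 53·635 + 4
59: 33659 = 59·570 + 29
61: 33659 = 61·551 + 48
67: 33659 = 67·502 + 25
71: 33659 = 71·474 + 5
73: 33659 = 73·461 + 6
79: 33659 = 79·426 + 5
83: 33659 = 83·405 + 44
89: 33659 = 89·378 + 17
97: 33659 = 97·347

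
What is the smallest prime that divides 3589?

3589 is odd.
Digit sum 25, not divisible by 3.
Ends in 9: not divisible by 5.
7: 3589 = 7·512 + 5
11: 3589 = 11·326 + 3
13: 3589 = 13·276 + 1
17: 3589 = 17·211 + 2
19: 3589 = 19·188 + 17
23: 3589 = 23·156 + 1
29: 3589 = 29·123 + 22
31: 3589 = 31·115 + 24
37: 3589 = 37·97

37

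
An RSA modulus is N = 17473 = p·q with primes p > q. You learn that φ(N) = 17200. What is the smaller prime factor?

φ(n) = (p−1)(q−1) = n − (p+q) + 1, so p + q = 17473 − 17200 + 1 = 274.
p and q are the roots of t² − 274t + 17473 = 0.
Discriminant: 274² − 4·17473 = 75076 − 69892 = 5184; √5184 = 72.
q = (274 − 72)/2 = 101, p = (274 + 72)/2 = 173.
Check: 101 · 173 = 17473.

101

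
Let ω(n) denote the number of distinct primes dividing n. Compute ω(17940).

5

17940 = 2^2 · 4485
4485 = 3 · 1495
1495 = 5 · 299
299 = 13 · 23
17940 = 2^2 · 3 · 5 · 13 · 23, which has 5 distinct prime factors.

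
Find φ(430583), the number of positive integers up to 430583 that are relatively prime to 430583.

405504

Factor: 430583 = 23 · 97 · 193.
φ(430583) = (23−1) · (97−1) · (193−1) = 22 · 96 · 192 = 405504.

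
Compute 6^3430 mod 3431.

1955

6^1 ≡ 6 (mod 3431)
6^2 ≡ 6^2 = 36 ≡ 36 (mod 3431)
6^4 ≡ 36^2 = 1296 ≡ 1296 (mod 3431)
6^8 ≡ 1296^2 = 1679616 ≡ 1857 (mod 3431)
6^16 ≡ 1857^2 = 3448449 ≡ 294 (mod 3431)
6^32 ≡ 294^2 = 86436 ≡ 661 (mod 3431)
6^64 ≡ 661^2 = 436921 ≡ 1184 (mod 3431)
6^128 ≡ 1184^2 = 1401856 ≡ 2008 (mod 3431)
6^256 ≡ 2008^2 = 4032064 ≡ 639 (mod 3431)
6^512 ≡ 639^2 = 408321 ≡ 32 (mod 3431)
6^1024 ≡ 32^2 = 1024 ≡ 1024 (mod 3431)
6^2048 ≡ 1024^2 = 1048576 ≡ 2121 (mod 3431)
3430 = 2048 + 1024 + 256 + 64 + 32 + 4 + 2 in binary powers of 2.
So 6^3430 ≡ 2121 · 1024 · 639 · 1184 · 661 · 1296 · 36 ≡ 1955 (mod 3431).
Since 1955 ≠ 1, base 6 is a Fermat witness: 3431 is composite.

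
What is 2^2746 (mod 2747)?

1212

2^1 ≡ 2 (mod 2747)
2^2 ≡ 2^2 = 4 ≡ 4 (mod 2747)
2^4 ≡ 4^2 = 16 ≡ 16 (mod 2747)
2^8 ≡ 16^2 = 256 ≡ 256 (mod 2747)
2^16 ≡ 256^2 = 65536 ≡ 2355 (mod 2747)
2^32 ≡ 2355^2 = 5546025 ≡ 2579 (mod 2747)
2^64 ≡ 2579^2 = 6651241 ≡ 754 (mod 2747)
2^128 ≡ 754^2 = 568516 ≡ 2634 (mod 2747)
2^256 ≡ 2634^2 = 6937956 ≡ 1781 (mod 2747)
2^512 ≡ 1781^2 = 3171961 ≡ 1923 (mod 2747)
2^1024 ≡ 1923^2 = 3697929 ≡ 467 (mod 2747)
2^2048 ≡ 467^2 = 218089 ≡ 1076 (mod 2747)
2746 = 2048 + 512 + 128 + 32 + 16 + 8 + 2 in binary powers of 2.
So 2^2746 ≡ 1076 · 1923 · 2634 · 2579 · 2355 · 256 · 4 ≡ 1212 (mod 2747).
Since 1212 ≠ 1, base 2 is a Fermat witness: 2747 is composite.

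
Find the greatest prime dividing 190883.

67

190883 = 7 · 27269
27269 = 11 · 2479
2479 = 37 · 67
67 is prime.
So 190883 = 7 · 11 · 37 · 67; the largest prime factor is 67.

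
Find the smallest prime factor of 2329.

2329 is odd.
Digit sum 16, not divisible by 3.
Ends in 9: not divisible by 5.
7: 2329 = 7·332 + 5
11: 2329 = 11·211 + 8
13: 2329 = 13·179 + 2
17: 2329 = 17·137

17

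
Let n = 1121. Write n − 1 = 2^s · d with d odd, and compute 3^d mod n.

1121 − 1 = 1120 = 2^5 · 35, so d = 35.
3^1 ≡ 3 (mod 1121)
3^2 ≡ 3^2 = 9 ≡ 9 (mod 1121)
3^4 ≡ 9^2 = 81 ≡ 81 (mod 1121)
3^8 ≡ 81^2 = 6561 ≡ 956 (mod 1121)
3^16 ≡ 956^2 = 913936 ≡ 321 (mod 1121)
3^32 ≡ 321^2 = 103041 ≡ 1030 (mod 1121)
35 = 32 + 2 + 1 in binary powers of 2.
So 3^35 ≡ 1030 · 9 · 3 ≡ 906 (mod 1121).
Squaring chain: 906 → 264 → 194 → 643 → 921; never reaches −1, so base 3 is a Miller–Rabin witness that 1121 is composite.

906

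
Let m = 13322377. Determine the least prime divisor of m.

13322377 is odd.
Digit sum 28, not divisible by 3.
Ends in 7: not divisible by 5.
7: 13322377 = 7·1903196 + 5
11: 13322377 = 11·1211125 + 2
13: 13322377 = 13·1024798 + 3
17: 13322377 = 17·783669 + 4
19: 13322377 = 19·701177 + 14
23: 13322377 = 23·579233 + 18
29: 13322377 = 29·459392 + 9
31: 13322377 = 31·429754 + 3
37: 13322377 = 37·360064 + 9
41: 13322377 = 41·324936 + 1
43: 13322377 = 43·309822 + 31
47: 13322377 = 47·283454 + 39
53: 13322377 = 53·251365 + 32
59: 13322377 = 59·225803

59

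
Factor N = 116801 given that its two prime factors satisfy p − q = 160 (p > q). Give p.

431

Since p = q + 160, we have 116801 = q(q + 160), so q² + 160q − 116801 = 0.
Discriminant: 160² + 4·116801 = 25600 + 467204 = 492804; √492804 = 702.
q = (−160 + 702)/2 = 271, and p = q + 160 = 431.
Check: 271 · 431 = 116801.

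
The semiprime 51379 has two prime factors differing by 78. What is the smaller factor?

Since p = q + 78, we have 51379 = q(q + 78), so q² + 78q − 51379 = 0.
Discriminant: 78² + 4·51379 = 6084 + 205516 = 211600; √211600 = 460.
q = (−78 + 460)/2 = 191, and p = q + 78 = 269.
Check: 191 · 269 = 51379.

191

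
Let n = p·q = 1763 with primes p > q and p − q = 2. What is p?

43

Since p = q + 2, we have 1763 = q(q + 2), so q² + 2q − 1763 = 0.
Discriminant: 2² + 4·1763 = 4 + 7052 = 7056; √7056 = 84.
q = (−2 + 84)/2 = 41, and p = q + 2 = 43.
Check: 41 · 43 = 1763.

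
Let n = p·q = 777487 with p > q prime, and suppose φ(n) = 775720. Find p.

φ(n) = (p−1)(q−1) = n − (p+q) + 1, so p + q = 777487 − 775720 + 1 = 1768.
p and q are the roots of t² − 1768t + 777487 = 0.
Discriminant: 1768² − 4·777487 = 3125824 − 3109948 = 15876; √15876 = 126.
q = (1768 − 126)/2 = 821, p = (1768 + 126)/2 = 947.
Check: 821 · 947 = 777487.

947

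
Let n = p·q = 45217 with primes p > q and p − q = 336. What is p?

Since p = q + 336, we have 45217 = q(q + 336), so q² + 336q − 45217 = 0.
Discriminant: 336² + 4·45217 = 112896 + 180868 = 293764; √293764 = 542.
q = (−336 + 542)/2 = 103, and p = q + 336 = 439.
Check: 103 · 439 = 45217.

439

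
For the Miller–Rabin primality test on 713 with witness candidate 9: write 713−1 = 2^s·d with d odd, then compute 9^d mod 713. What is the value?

713 − 1 = 712 = 2^3 · 89, so d = 89.
9^1 ≡ 9 (mod 713)
9^2 ≡ 9^2 = 81 ≡ 81 (mod 713)
9^4 ≡ 81^2 = 6561 ≡ 144 (mod 713)
9^8 ≡ 144^2 = 20736 ≡ 59 (mod 713)
9^16 ≡ 59^2 = 3481 ≡ 629 (mod 713)
9^32 ≡ 629^2 = 395641 ≡ 639 (mod 713)
9^64 ≡ 639^2 = 408321 ≡ 485 (mod 713)
89 = 64 + 16 + 8 + 1 in binary powers of 2.
So 9^89 ≡ 485 · 629 · 59 · 9 ≡ 193 (mod 713).
Squaring chain: 193 → 173 → 696; never reaches −1, so base 9 is a Miller–Rabin witness that 713 is composite.

193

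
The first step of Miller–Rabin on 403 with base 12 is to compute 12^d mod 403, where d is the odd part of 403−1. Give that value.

246

403 − 1 = 402 = 2^1 · 201, so d = 201.
12^1 ≡ 12 (mod 403)
12^2 ≡ 12^2 = 144 ≡ 144 (mod 403)
12^4 ≡ 144^2 = 20736 ≡ 183 (mod 403)
12^8 ≡ 183^2 = 33489 ≡ 40 (mod 403)
12^16 ≡ 40^2 = 1600 ≡ 391 (mod 403)
12^32 ≡ 391^2 = 152881 ≡ 144 (mod 403)
12^64 ≡ 144^2 = 20736 ≡ 183 (mod 403)
12^128 ≡ 183^2 = 33489 ≡ 40 (mod 403)
201 = 128 + 64 + 8 + 1 in binary powers of 2.
So 12^201 ≡ 40 · 183 · 40 · 12 ≡ 246 (mod 403).
Squaring chain: 246; never reaches −1, so base 12 is a Miller–Rabin witness that 403 is composite.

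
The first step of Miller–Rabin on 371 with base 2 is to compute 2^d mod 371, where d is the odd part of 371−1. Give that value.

151

371 − 1 = 370 = 2^1 · 185, so d = 185.
2^1 ≡ 2 (mod 371)
2^2 ≡ 2^2 = 4 ≡ 4 (mod 371)
2^4 ≡ 4^2 = 16 ≡ 16 (mod 371)
2^8 ≡ 16^2 = 256 ≡ 256 (mod 371)
2^16 ≡ 256^2 = 65536 ≡ 240 (mod 371)
2^32 ≡ 240^2 = 57600 ≡ 95 (mod 371)
2^64 ≡ 95^2 = 9025 ≡ 121 (mod 371)
2^128 ≡ 121^2 = 14641 ≡ 172 (mod 371)
185 = 128 + 32 + 16 + 8 + 1 in binary powers of 2.
So 2^185 ≡ 172 · 95 · 240 · 256 · 2 ≡ 151 (mod 371).
Squaring chain: 151; never reaches −1, so base 2 is a Miller–Rabin witness that 371 is composite.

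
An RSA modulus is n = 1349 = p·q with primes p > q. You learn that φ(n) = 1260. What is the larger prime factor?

71

φ(n) = (p−1)(q−1) = n − (p+q) + 1, so p + q = 1349 − 1260 + 1 = 90.
p and q are the roots of t² − 90t + 1349 = 0.
Discriminant: 90² − 4·1349 = 8100 − 5396 = 2704; √2704 = 52.
q = (90 − 52)/2 = 19, p = (90 + 52)/2 = 71.
Check: 19 · 71 = 1349.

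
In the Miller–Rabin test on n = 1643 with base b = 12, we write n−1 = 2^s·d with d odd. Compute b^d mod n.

610

1643 − 1 = 1642 = 2^1 · 821, so d = 821.
12^1 ≡ 12 (mod 1643)
12^2 ≡ 12^2 = 144 ≡ 144 (mod 1643)
12^4 ≡ 144^2 = 20736 ≡ 1020 (mod 1643)
12^8 ≡ 1020^2 = 1040400 ≡ 381 (mod 1643)
12^16 ≡ 381^2 = 145161 ≡ 577 (mod 1643)
12^32 ≡ 577^2 = 332929 ≡ 1043 (mod 1643)
12^64 ≡ 1043^2 = 1087849 ≡ 183 (mod 1643)
12^128 ≡ 183^2 = 33489 ≡ 629 (mod 1643)
12^256 ≡ 629^2 = 395641 ≡ 1321 (mod 1643)
12^512 ≡ 1321^2 = 1745041 ≡ 175 (mod 1643)
821 = 512 + 256 + 32 + 16 + 4 + 1 in binary powers of 2.
So 12^821 ≡ 175 · 1321 · 1043 · 577 · 1020 · 12 ≡ 610 (mod 1643).
Squaring chain: 610; never reaches −1, so base 12 is a Miller–Rabin witness that 1643 is composite.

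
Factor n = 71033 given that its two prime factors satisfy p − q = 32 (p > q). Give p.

Since p = q + 32, we have 71033 = q(q + 32), so q² + 32q − 71033 = 0.
Discriminant: 32² + 4·71033 = 1024 + 284132 = 285156; √285156 = 534.
q = (−32 + 534)/2 = 251, and p = q + 32 = 283.
Check: 251 · 283 = 71033.

283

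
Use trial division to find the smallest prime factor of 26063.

67

26063 is odd.
Digit sum 17, not divisible by 3.
Ends in 3: not divisible by 5.
7: 26063 = 7·3723 + 2
11: 26063 = 11·2369 + 4
13: 26063 = 13·2004 + 11
17: 26063 = 17·1533 + 2
19: 26063 = 19·1371 + 14
23: 26063 = 23·1133 + 4
29: 26063 = 29·898 + 21
31: 26063 = 31·840 + 23
37: 26063 = 37·704 + 15
41: 26063 = 41·635 + 28
43: 26063 = 43·606 + 5
47: 26063 = 47·554 + 25
53: 26063 = 53·491 + 40
59: 26063 = 59·441 + 44
61: 26063 = 61·427 + 16
67: 26063 = 67·389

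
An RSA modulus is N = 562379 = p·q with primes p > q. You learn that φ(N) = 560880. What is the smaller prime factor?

739

φ(n) = (p−1)(q−1) = n − (p+q) + 1, so p + q = 562379 − 560880 + 1 = 1500.
p and q are the roots of t² − 1500t + 562379 = 0.
Discriminant: 1500² − 4·562379 = 2250000 − 2249516 = 484; √484 = 22.
q = (1500 − 22)/2 = 739, p = (1500 + 22)/2 = 761.
Check: 739 · 761 = 562379.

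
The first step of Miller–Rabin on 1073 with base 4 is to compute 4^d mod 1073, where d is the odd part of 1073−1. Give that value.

817

1073 − 1 = 1072 = 2^4 · 67, so d = 67.
4^1 ≡ 4 (mod 1073)
4^2 ≡ 4^2 = 16 ≡ 16 (mod 1073)
4^4 ≡ 16^2 = 256 ≡ 256 (mod 1073)
4^8 ≡ 256^2 = 65536 ≡ 83 (mod 1073)
4^16 ≡ 83^2 = 6889 ≡ 451 (mod 1073)
4^32 ≡ 451^2 = 203401 ≡ 604 (mod 1073)
4^64 ≡ 604^2 = 364816 ≡ 1069 (mod 1073)
67 = 64 + 2 + 1 in binary powers of 2.
So 4^67 ≡ 1069 · 16 · 4 ≡ 817 (mod 1073).
Squaring chain: 817 → 83 → 451 → 604; never reaches −1, so base 4 is a Miller–Rabin witness that 1073 is composite.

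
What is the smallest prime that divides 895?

5

895 is odd.
Digit sum 22, not divisible by 3.
Ends in 5: divisible by 5.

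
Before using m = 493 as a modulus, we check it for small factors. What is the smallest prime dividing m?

493 is odd.
Digit sum 16, not divisible by 3.
Ends in 3: not divisible by 5.
7: 493 = 7·70 + 3
11: 493 = 11·44 + 9
13: 493 = 13·37 + 12
17: 493 = 17·29

17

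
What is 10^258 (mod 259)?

10^1 ≡ 10 (mod 259)
10^2 ≡ 10^2 = 100 ≡ 100 (mod 259)
10^4 ≡ 100^2 = 10000 ≡ 158 (mod 259)
10^8 ≡ 158^2 = 24964 ≡ 100 (mod 259)
10^16 ≡ 100^2 = 10000 ≡ 158 (mod 259)
10^32 ≡ 158^2 = 24964 ≡ 100 (mod 259)
10^64 ≡ 100^2 = 10000 ≡ 158 (mod 259)
10^128 ≡ 158^2 = 24964 ≡ 100 (mod 259)
10^256 ≡ 100^2 = 10000 ≡ 158 (mod 259)
258 = 256 + 2 in binary powers of 2.
So 10^258 ≡ 158 · 100 ≡ 1 (mod 259).
Since the result is 1, base 10 gives no evidence that 259 is composite.

1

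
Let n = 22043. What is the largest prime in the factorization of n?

22043 = 7 · 3149
3149 = 47 · 67
67 is prime.
So 22043 = 7 · 47 · 67; the largest prime factor is 67.

67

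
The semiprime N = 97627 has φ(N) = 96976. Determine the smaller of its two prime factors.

φ(n) = (p−1)(q−1) = n − (p+q) + 1, so p + q = 97627 − 96976 + 1 = 652.
p and q are the roots of t² − 652t + 97627 = 0.
Discriminant: 652² − 4·97627 = 425104 − 390508 = 34596; √34596 = 186.
q = (652 − 186)/2 = 233, p = (652 + 186)/2 = 419.
Check: 233 · 419 = 97627.

233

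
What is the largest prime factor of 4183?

4183 = 47 · 89
89 is prime.
So 4183 = 47 · 89; the largest prime factor is 89.

89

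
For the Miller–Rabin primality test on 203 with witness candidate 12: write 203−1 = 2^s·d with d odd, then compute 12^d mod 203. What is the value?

157

203 − 1 = 202 = 2^1 · 101, so d = 101.
12^1 ≡ 12 (mod 203)
12^2 ≡ 12^2 = 144 ≡ 144 (mod 203)
12^4 ≡ 144^2 = 20736 ≡ 30 (mod 203)
12^8 ≡ 30^2 = 900 ≡ 88 (mod 203)
12^16 ≡ 88^2 = 7744 ≡ 30 (mod 203)
12^32 ≡ 30^2 = 900 ≡ 88 (mod 203)
12^64 ≡ 88^2 = 7744 ≡ 30 (mod 203)
101 = 64 + 32 + 4 + 1 in binary powers of 2.
So 12^101 ≡ 30 · 88 · 30 · 12 ≡ 157 (mod 203).
Squaring chain: 157; never reaches −1, so base 12 is a Miller–Rabin witness that 203 is composite.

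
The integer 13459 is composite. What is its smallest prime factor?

13459 is odd.
Digit sum 22, not divisible by 3.
Ends in 9: not divisible by 5.
7: 13459 = 7·1922 + 5
11: 13459 = 11·1223 + 6
13: 13459 = 13·1035 + 4
17: 13459 = 17·791 + 12
19: 13459 = 19·708 + 7
23: 13459 = 23·585 + 4
29: 13459 = 29·464 + 3
31: 13459 = 31·434 + 5
37: 13459 = 37·363 + 28
41: 13459 = 41·328 + 11
43: 13459 = 43·313

43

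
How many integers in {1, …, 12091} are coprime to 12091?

11872

Factor: 12091 = 107 · 113.
φ(12091) = (107−1) · (113−1) = 106 · 112 = 11872.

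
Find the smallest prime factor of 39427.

39427 is odd.
Digit sum 25, not divisible by 3.
Ends in 7: not divisible by 5.
7: 39427 = 7·5632 + 3
11: 39427 = 11·3584 + 3
13: 39427 = 13·3032 + 11
17: 39427 = 17·2319 + 4
19: 39427 = 19·2075 + 2
23: 39427 = 23·1714 + 5
29: 39427 = 29·1359 + 16
31: 39427 = 31·1271 + 26
37: 39427 = 37·1065 + 22
41: 39427 = 41·961 + 26
43: 39427 = 43·916 + 39
47: 39427 = 47·838 + 41
53: 39427 = 53·743 + 48
59: 39427 = 59·668 + 15
61: 39427 = 61·646 + 21
67: 39427 = 67·588 + 31
71: 39427 = 71·555 + 22
73: 39427 = 73·540 + 7
79: 39427 = 79·499 + 6
83: 39427 = 83·475 + 2
89: 39427 = 89·443

89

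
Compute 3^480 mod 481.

417

3^1 ≡ 3 (mod 481)
3^2 ≡ 3^2 = 9 ≡ 9 (mod 481)
3^4 ≡ 9^2 = 81 ≡ 81 (mod 481)
3^8 ≡ 81^2 = 6561 ≡ 308 (mod 481)
3^16 ≡ 308^2 = 94864 ≡ 107 (mod 481)
3^32 ≡ 107^2 = 11449 ≡ 386 (mod 481)
3^64 ≡ 386^2 = 148996 ≡ 367 (mod 481)
3^128 ≡ 367^2 = 134689 ≡ 9 (mod 481)
3^256 ≡ 9^2 = 81 ≡ 81 (mod 481)
480 = 256 + 128 + 64 + 32 in binary powers of 2.
So 3^480 ≡ 81 · 9 · 367 · 386 ≡ 417 (mod 481).
Since 417 ≠ 1, base 3 is a Fermat witness: 481 is composite.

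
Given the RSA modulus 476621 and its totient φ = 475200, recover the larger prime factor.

φ(n) = (p−1)(q−1) = n − (p+q) + 1, so p + q = 476621 − 475200 + 1 = 1422.
p and q are the roots of t² − 1422t + 476621 = 0.
Discriminant: 1422² − 4·476621 = 2022084 − 1906484 = 115600; √115600 = 340.
q = (1422 − 340)/2 = 541, p = (1422 + 340)/2 = 881.
Check: 541 · 881 = 476621.

881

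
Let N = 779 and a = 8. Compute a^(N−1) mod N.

353

8^1 ≡ 8 (mod 779)
8^2 ≡ 8^2 = 64 ≡ 64 (mod 779)
8^4 ≡ 64^2 = 4096 ≡ 201 (mod 779)
8^8 ≡ 201^2 = 40401 ≡ 672 (mod 779)
8^16 ≡ 672^2 = 451584 ≡ 543 (mod 779)
8^32 ≡ 543^2 = 294849 ≡ 387 (mod 779)
8^64 ≡ 387^2 = 149769 ≡ 201 (mod 779)
8^128 ≡ 201^2 = 40401 ≡ 672 (mod 779)
8^256 ≡ 672^2 = 451584 ≡ 543 (mod 779)
8^512 ≡ 543^2 = 294849 ≡ 387 (mod 779)
778 = 512 + 256 + 8 + 2 in binary powers of 2.
So 8^778 ≡ 387 · 543 · 672 · 64 ≡ 353 (mod 779).
Since 353 ≠ 1, base 8 is a Fermat witness: 779 is composite.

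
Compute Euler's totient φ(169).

Factor: 169 = 13^2.
φ(169) = 13^1·(13−1) = 156.

156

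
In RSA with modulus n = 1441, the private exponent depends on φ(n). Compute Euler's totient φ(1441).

Factor: 1441 = 11 · 131.
φ(1441) = (11−1) · (131−1) = 10 · 130 = 1300.

1300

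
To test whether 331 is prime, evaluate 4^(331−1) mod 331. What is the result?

4^1 ≡ 4 (mod 331)
4^2 ≡ 4^2 = 16 ≡ 16 (mod 331)
4^4 ≡ 16^2 = 256 ≡ 256 (mod 331)
4^8 ≡ 256^2 = 65536 ≡ 329 (mod 331)
4^16 ≡ 329^2 = 108241 ≡ 4 (mod 331)
4^32 ≡ 4^2 = 16 ≡ 16 (mod 331)
4^64 ≡ 16^2 = 256 ≡ 256 (mod 331)
4^128 ≡ 256^2 = 65536 ≡ 329 (mod 331)
4^256 ≡ 329^2 = 108241 ≡ 4 (mod 331)
330 = 256 + 64 + 8 + 2 in binary powers of 2.
So 4^330 ≡ 4 · 256 · 329 · 16 ≡ 1 (mod 331).
Since the result is 1, base 4 gives no evidence that 331 is composite.

1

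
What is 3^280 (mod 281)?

1

3^1 ≡ 3 (mod 281)
3^2 ≡ 3^2 = 9 ≡ 9 (mod 281)
3^4 ≡ 9^2 = 81 ≡ 81 (mod 281)
3^8 ≡ 81^2 = 6561 ≡ 98 (mod 281)
3^16 ≡ 98^2 = 9604 ≡ 50 (mod 281)
3^32 ≡ 50^2 = 2500 ≡ 252 (mod 281)
3^64 ≡ 252^2 = 63504 ≡ 279 (mod 281)
3^128 ≡ 279^2 = 77841 ≡ 4 (mod 281)
3^256 ≡ 4^2 = 16 ≡ 16 (mod 281)
280 = 256 + 16 + 8 in binary powers of 2.
So 3^280 ≡ 16 · 50 · 98 ≡ 1 (mod 281).
Since the result is 1, base 3 gives no evidence that 281 is composite.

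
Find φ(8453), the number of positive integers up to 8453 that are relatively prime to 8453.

8268

Factor: 8453 = 79 · 107.
φ(8453) = (79−1) · (107−1) = 78 · 106 = 8268.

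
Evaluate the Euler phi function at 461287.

443520

Factor: 461287 = 71 · 73 · 89.
φ(461287) = (71−1) · (73−1) · (89−1) = 70 · 72 · 88 = 443520.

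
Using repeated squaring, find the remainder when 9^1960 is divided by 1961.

1533

9^1 ≡ 9 (mod 1961)
9^2 ≡ 9^2 = 81 ≡ 81 (mod 1961)
9^4 ≡ 81^2 = 6561 ≡ 678 (mod 1961)
9^8 ≡ 678^2 = 459684 ≡ 810 (mod 1961)
9^16 ≡ 810^2 = 656100 ≡ 1126 (mod 1961)
9^32 ≡ 1126^2 = 1267876 ≡ 1070 (mod 1961)
9^64 ≡ 1070^2 = 1144900 ≡ 1637 (mod 1961)
9^128 ≡ 1637^2 = 2679769 ≡ 1043 (mod 1961)
9^256 ≡ 1043^2 = 1087849 ≡ 1455 (mod 1961)
9^512 ≡ 1455^2 = 2117025 ≡ 1106 (mod 1961)
9^1024 ≡ 1106^2 = 1223236 ≡ 1533 (mod 1961)
1960 = 1024 + 512 + 256 + 128 + 32 + 8 in binary powers of 2.
So 9^1960 ≡ 1533 · 1106 · 1455 · 1043 · 1070 · 810 ≡ 1533 (mod 1961).
Since 1533 ≠ 1, base 9 is a Fermat witness: 1961 is composite.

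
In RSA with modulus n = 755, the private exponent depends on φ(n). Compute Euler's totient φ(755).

600

Factor: 755 = 5 · 151.
φ(755) = (5−1) · (151−1) = 4 · 150 = 600.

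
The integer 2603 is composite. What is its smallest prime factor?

2603 is odd.
Digit sum 11, not divisible by 3.
Ends in 3: not divisible by 5.
7: 2603 = 7·371 + 6
11: 2603 = 11·236 + 7
13: 2603 = 13·200 + 3
17: 2603 = 17·153 + 2
19: 2603 = 19·137

19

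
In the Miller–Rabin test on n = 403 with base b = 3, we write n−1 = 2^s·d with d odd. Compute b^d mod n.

170

403 − 1 = 402 = 2^1 · 201, so d = 201.
3^1 ≡ 3 (mod 403)
3^2 ≡ 3^2 = 9 ≡ 9 (mod 403)
3^4 ≡ 9^2 = 81 ≡ 81 (mod 403)
3^8 ≡ 81^2 = 6561 ≡ 113 (mod 403)
3^16 ≡ 113^2 = 12769 ≡ 276 (mod 403)
3^32 ≡ 276^2 = 76176 ≡ 9 (mod 403)
3^64 ≡ 9^2 = 81 ≡ 81 (mod 403)
3^128 ≡ 81^2 = 6561 ≡ 113 (mod 403)
201 = 128 + 64 + 8 + 1 in binary powers of 2.
So 3^201 ≡ 113 · 81 · 113 · 3 ≡ 170 (mod 403).
Squaring chain: 170; never reaches −1, so base 3 is a Miller–Rabin witness that 403 is composite.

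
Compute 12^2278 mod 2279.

12^1 ≡ 12 (mod 2279)
12^2 ≡ 12^2 = 144 ≡ 144 (mod 2279)
12^4 ≡ 144^2 = 20736 ≡ 225 (mod 2279)
12^8 ≡ 225^2 = 50625 ≡ 487 (mod 2279)
12^16 ≡ 487^2 = 237169 ≡ 153 (mod 2279)
12^32 ≡ 153^2 = 23409 ≡ 619 (mod 2279)
12^64 ≡ 619^2 = 383161 ≡ 289 (mod 2279)
12^128 ≡ 289^2 = 83521 ≡ 1477 (mod 2279)
12^256 ≡ 1477^2 = 2181529 ≡ 526 (mod 2279)
12^512 ≡ 526^2 = 276676 ≡ 917 (mod 2279)
12^1024 ≡ 917^2 = 840889 ≡ 2217 (mod 2279)
12^2048 ≡ 2217^2 = 4915089 ≡ 1565 (mod 2279)
2278 = 2048 + 128 + 64 + 32 + 4 + 2 in binary powers of 2.
So 12^2278 ≡ 1565 · 1477 · 289 · 619 · 225 · 144 ≡ 1543 (mod 2279).
Since 1543 ≠ 1, base 12 is a Fermat witness: 2279 is composite.

1543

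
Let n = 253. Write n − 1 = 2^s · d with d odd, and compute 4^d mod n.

253 − 1 = 252 = 2^2 · 63, so d = 63.
4^1 ≡ 4 (mod 253)
4^2 ≡ 4^2 = 16 ≡ 16 (mod 253)
4^4 ≡ 16^2 = 256 ≡ 3 (mod 253)
4^8 ≡ 3^2 = 9 ≡ 9 (mod 253)
4^16 ≡ 9^2 = 81 ≡ 81 (mod 253)
4^32 ≡ 81^2 = 6561 ≡ 236 (mod 253)
63 = 32 + 16 + 8 + 4 + 2 + 1 in binary powers of 2.
So 4^63 ≡ 236 · 81 · 9 · 3 · 16 · 4 ≡ 9 (mod 253).
Squaring chain: 9 → 81; never reaches −1, so base 4 is a Miller–Rabin witness that 253 is composite.

9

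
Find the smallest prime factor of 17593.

73

17593 is odd.
Digit sum 25, not divisible by 3.
Ends in 3: not divisible by 5.
7: 17593 = 7·2513 + 2
11: 17593 = 11·1599 + 4
13: 17593 = 13·1353 + 4
17: 17593 = 17·1034 + 15
19: 17593 = 19·925 + 18
23: 17593 = 23·764 + 21
29: 17593 = 29·606 + 19
31: 17593 = 31·567 + 16
37: 17593 = 37·475 + 18
41: 17593 = 41·429 + 4
43: 17593 = 43·409 + 6
47: 17593 = 47·374 + 15
53: 17593 = 53·331 + 50
59: 17593 = 59·298 + 11
61: 17593 = 61·288 + 25
67: 17593 = 67·262 + 39
71: 17593 = 71·247 + 56
73: 17593 = 73·241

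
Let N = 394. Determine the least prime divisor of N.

394 is even: 2 divides it.

2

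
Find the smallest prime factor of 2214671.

31

2214671 is odd.
Digit sum 23, not divisible by 3.
Ends in 1: not divisible by 5.
7: 2214671 = 7·316381 + 4
11: 2214671 = 11·201333 + 8
13: 2214671 = 13·170359 + 4
17: 2214671 = 17·130274 + 13
19: 2214671 = 19·116561 + 12
23: 2214671 = 23·96290 + 1
29: 2214671 = 29·76367 + 28
31: 2214671 = 31·71441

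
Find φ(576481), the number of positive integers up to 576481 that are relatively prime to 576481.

Factor: 576481 = 53 · 73 · 149.
φ(576481) = (53−1) · (73−1) · (149−1) = 52 · 72 · 148 = 554112.

554112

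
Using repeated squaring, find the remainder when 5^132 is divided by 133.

5^1 ≡ 5 (mod 133)
5^2 ≡ 5^2 = 25 ≡ 25 (mod 133)
5^4 ≡ 25^2 = 625 ≡ 93 (mod 133)
5^8 ≡ 93^2 = 8649 ≡ 4 (mod 133)
5^16 ≡ 4^2 = 16 ≡ 16 (mod 133)
5^32 ≡ 16^2 = 256 ≡ 123 (mod 133)
5^64 ≡ 123^2 = 15129 ≡ 100 (mod 133)
5^128 ≡ 100^2 = 10000 ≡ 25 (mod 133)
132 = 128 + 4 in binary powers of 2.
So 5^132 ≡ 25 · 93 ≡ 64 (mod 133).
Since 64 ≠ 1, base 5 is a Fermat witness: 133 is composite.

64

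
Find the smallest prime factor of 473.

11

473 is odd.
Digit sum 14, not divisible by 3.
Ends in 3: not divisible by 5.
7: 473 = 7·67 + 4
11: 473 = 11·43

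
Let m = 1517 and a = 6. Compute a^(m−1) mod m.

6^1 ≡ 6 (mod 1517)
6^2 ≡ 6^2 = 36 ≡ 36 (mod 1517)
6^4 ≡ 36^2 = 1296 ≡ 1296 (mod 1517)
6^8 ≡ 1296^2 = 1679616 ≡ 297 (mod 1517)
6^16 ≡ 297^2 = 88209 ≡ 223 (mod 1517)
6^32 ≡ 223^2 = 49729 ≡ 1185 (mod 1517)
6^64 ≡ 1185^2 = 1404225 ≡ 1000 (mod 1517)
6^128 ≡ 1000^2 = 1000000 ≡ 297 (mod 1517)
6^256 ≡ 297^2 = 88209 ≡ 223 (mod 1517)
6^512 ≡ 223^2 = 49729 ≡ 1185 (mod 1517)
6^1024 ≡ 1185^2 = 1404225 ≡ 1000 (mod 1517)
1516 = 1024 + 256 + 128 + 64 + 32 + 8 + 4 in binary powers of 2.
So 6^1516 ≡ 1000 · 223 · 297 · 1000 · 1185 · 297 · 1296 ≡ 556 (mod 1517).
Since 556 ≠ 1, base 6 is a Fermat witness: 1517 is composite.

556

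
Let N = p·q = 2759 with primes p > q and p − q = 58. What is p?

Since p = q + 58, we have 2759 = q(q + 58), so q² + 58q − 2759 = 0.
Discriminant: 58² + 4·2759 = 3364 + 11036 = 14400; √14400 = 120.
q = (−58 + 120)/2 = 31, and p = q + 58 = 89.
Check: 31 · 89 = 2759.

89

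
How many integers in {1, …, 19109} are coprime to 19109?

18816

Factor: 19109 = 97 · 197.
φ(19109) = (97−1) · (197−1) = 96 · 196 = 18816.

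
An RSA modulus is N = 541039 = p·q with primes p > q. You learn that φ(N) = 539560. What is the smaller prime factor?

φ(n) = (p−1)(q−1) = n − (p+q) + 1, so p + q = 541039 − 539560 + 1 = 1480.
p and q are the roots of t² − 1480t + 541039 = 0.
Discriminant: 1480² − 4·541039 = 2190400 − 2164156 = 26244; √26244 = 162.
q = (1480 − 162)/2 = 659, p = (1480 + 162)/2 = 821.
Check: 659 · 821 = 541039.

659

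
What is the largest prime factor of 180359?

83

180359 = 41 · 4399
4399 = 53 · 83
83 is prime.
So 180359 = 41 · 53 · 83; the largest prime factor is 83.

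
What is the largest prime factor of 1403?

1403 = 23 · 61
61 is prime.
So 1403 = 23 · 61; the largest prime factor is 61.

61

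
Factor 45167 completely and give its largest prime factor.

47

45167 = 31 · 1457
1457 = 31 · 47
47 is prime.
So 45167 = 31^2 · 47; the largest prime factor is 47.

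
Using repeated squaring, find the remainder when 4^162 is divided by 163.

4^1 ≡ 4 (mod 163)
4^2 ≡ 4^2 = 16 ≡ 16 (mod 163)
4^4 ≡ 16^2 = 256 ≡ 93 (mod 163)
4^8 ≡ 93^2 = 8649 ≡ 10 (mod 163)
4^16 ≡ 10^2 = 100 ≡ 100 (mod 163)
4^32 ≡ 100^2 = 10000 ≡ 57 (mod 163)
4^64 ≡ 57^2 = 3249 ≡ 152 (mod 163)
4^128 ≡ 152^2 = 23104 ≡ 121 (mod 163)
162 = 128 + 32 + 2 in binary powers of 2.
So 4^162 ≡ 121 · 57 · 16 ≡ 1 (mod 163).
Since the result is 1, base 4 gives no evidence that 163 is composite.

1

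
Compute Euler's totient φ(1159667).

Factor: 1159667 = 43 · 149 · 181.
φ(1159667) = (43−1) · (149−1) · (181−1) = 42 · 148 · 180 = 1118880.

1118880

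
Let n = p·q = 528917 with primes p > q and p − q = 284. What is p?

883

Since p = q + 284, we have 528917 = q(q + 284), so q² + 284q − 528917 = 0.
Discriminant: 284² + 4·528917 = 80656 + 2115668 = 2196324; √2196324 = 1482.
q = (−284 + 1482)/2 = 599, and p = q + 284 = 883.
Check: 599 · 883 = 528917.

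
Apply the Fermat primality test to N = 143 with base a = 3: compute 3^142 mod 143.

42

3^1 ≡ 3 (mod 143)
3^2 ≡ 3^2 = 9 ≡ 9 (mod 143)
3^4 ≡ 9^2 = 81 ≡ 81 (mod 143)
3^8 ≡ 81^2 = 6561 ≡ 126 (mod 143)
3^16 ≡ 126^2 = 15876 ≡ 3 (mod 143)
3^32 ≡ 3^2 = 9 ≡ 9 (mod 143)
3^64 ≡ 9^2 = 81 ≡ 81 (mod 143)
3^128 ≡ 81^2 = 6561 ≡ 126 (mod 143)
142 = 128 + 8 + 4 + 2 in binary powers of 2.
So 3^142 ≡ 126 · 126 · 81 · 9 ≡ 42 (mod 143).
Since 42 ≠ 1, base 3 is a Fermat witness: 143 is composite.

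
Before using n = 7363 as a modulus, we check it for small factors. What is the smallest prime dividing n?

7363 is odd.
Digit sum 19, not divisible by 3.
Ends in 3: not divisible by 5.
7: 7363 = 7·1051 + 6
11: 7363 = 11·669 + 4
13: 7363 = 13·566 + 5
17: 7363 = 17·433 + 2
19: 7363 = 19·387 + 10
23: 7363 = 23·320 + 3
29: 7363 = 29·253 + 26
31: 7363 = 31·237 + 16
37: 7363 = 37·199

37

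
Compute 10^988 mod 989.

10^1 ≡ 10 (mod 989)
10^2 ≡ 10^2 = 100 ≡ 100 (mod 989)
10^4 ≡ 100^2 = 10000 ≡ 110 (mod 989)
10^8 ≡ 110^2 = 12100 ≡ 232 (mod 989)
10^16 ≡ 232^2 = 53824 ≡ 418 (mod 989)
10^32 ≡ 418^2 = 174724 ≡ 660 (mod 989)
10^64 ≡ 660^2 = 435600 ≡ 440 (mod 989)
10^128 ≡ 440^2 = 193600 ≡ 745 (mod 989)
10^256 ≡ 745^2 = 555025 ≡ 196 (mod 989)
10^512 ≡ 196^2 = 38416 ≡ 834 (mod 989)
988 = 512 + 256 + 128 + 64 + 16 + 8 + 4 in binary powers of 2.
So 10^988 ≡ 834 · 196 · 745 · 440 · 418 · 232 · 110 ≡ 440 (mod 989).
Since 440 ≠ 1, base 10 is a Fermat witness: 989 is composite.

440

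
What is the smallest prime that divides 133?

133 is odd.
Digit sum 7, not divisible by 3.
Ends in 3: not divisible by 5.
7: 133 = 7·19

7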